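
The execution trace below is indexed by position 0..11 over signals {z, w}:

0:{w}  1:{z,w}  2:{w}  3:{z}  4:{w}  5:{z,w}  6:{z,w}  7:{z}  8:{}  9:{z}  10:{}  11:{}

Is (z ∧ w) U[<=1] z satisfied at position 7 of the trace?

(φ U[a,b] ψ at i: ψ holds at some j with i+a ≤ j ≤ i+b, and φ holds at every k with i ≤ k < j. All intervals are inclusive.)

Need some j in [7,8] with z, and (z ∧ w) at every k in [7,j-1].
  j=7: z holds; no prefix to check → satisfied.

Holds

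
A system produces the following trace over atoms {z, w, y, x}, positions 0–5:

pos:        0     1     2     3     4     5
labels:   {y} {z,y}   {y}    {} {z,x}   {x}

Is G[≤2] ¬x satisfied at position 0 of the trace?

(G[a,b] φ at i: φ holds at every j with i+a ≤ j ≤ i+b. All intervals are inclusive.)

Check ¬x at every j in [0,2]:
  j=0: true
  j=1: true
  j=2: true
All positions satisfy it → formula holds.

Yes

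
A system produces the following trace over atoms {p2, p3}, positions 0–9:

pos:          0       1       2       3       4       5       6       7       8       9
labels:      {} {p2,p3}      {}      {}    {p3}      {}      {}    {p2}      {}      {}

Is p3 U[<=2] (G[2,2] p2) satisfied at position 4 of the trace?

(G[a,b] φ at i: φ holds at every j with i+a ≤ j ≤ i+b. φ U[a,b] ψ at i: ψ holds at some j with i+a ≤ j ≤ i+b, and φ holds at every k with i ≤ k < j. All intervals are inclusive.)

Yes

Need some j in [4,6] with G[2,2] p2, and p3 at every k in [4,j-1].
  j=4: G[2,2] p2 — fails at 6.
  j=5: G[2,2] p2 holds; p3 holds at every k in [4,4] → satisfied.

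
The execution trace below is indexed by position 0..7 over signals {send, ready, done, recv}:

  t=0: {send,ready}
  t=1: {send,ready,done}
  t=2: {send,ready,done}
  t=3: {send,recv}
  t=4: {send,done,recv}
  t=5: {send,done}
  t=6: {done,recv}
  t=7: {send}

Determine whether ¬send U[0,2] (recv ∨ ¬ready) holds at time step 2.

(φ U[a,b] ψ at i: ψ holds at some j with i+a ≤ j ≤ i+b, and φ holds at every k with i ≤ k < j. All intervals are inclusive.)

No

Need some j in [2,4] with (recv ∨ ¬ready), and ¬send at every k in [2,j-1].
  j=2: (recv ∨ ¬ready) false.
  j=3: (recv ∨ ¬ready) holds, but ¬send fails at k=2 → not this j.
  j=4: (recv ∨ ¬ready) holds, but ¬send fails at k=2 → not this j.
No j in the window works → until fails.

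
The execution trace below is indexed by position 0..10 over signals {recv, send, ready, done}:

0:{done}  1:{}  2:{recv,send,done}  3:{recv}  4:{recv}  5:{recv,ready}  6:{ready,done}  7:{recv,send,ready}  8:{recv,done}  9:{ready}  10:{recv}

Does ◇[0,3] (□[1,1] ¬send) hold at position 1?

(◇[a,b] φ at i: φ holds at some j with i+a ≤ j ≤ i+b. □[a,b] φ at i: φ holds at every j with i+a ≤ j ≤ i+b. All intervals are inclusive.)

Check □[1,1] ¬send at each j in [1,4]:
  j=1: fails at 2
  j=2: holds on [3,3]
  j=3: holds on [4,4]
  j=4: holds on [5,5]
Found at j=2 → formula holds.

Holds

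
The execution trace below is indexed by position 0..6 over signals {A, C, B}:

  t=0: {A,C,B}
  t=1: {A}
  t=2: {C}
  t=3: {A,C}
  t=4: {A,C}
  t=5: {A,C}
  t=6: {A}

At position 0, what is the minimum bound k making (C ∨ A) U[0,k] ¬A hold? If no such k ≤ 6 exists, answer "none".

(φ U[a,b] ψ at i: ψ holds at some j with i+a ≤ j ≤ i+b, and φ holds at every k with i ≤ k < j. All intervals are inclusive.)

2

Need earliest j ≥ 0 with ¬A, and (C ∨ A) at every k in [0,j-1].
  j=0: rhs fails.
  j=1: rhs fails.
  j=2: rhs holds; lhs holds on [0,1]. k = 2.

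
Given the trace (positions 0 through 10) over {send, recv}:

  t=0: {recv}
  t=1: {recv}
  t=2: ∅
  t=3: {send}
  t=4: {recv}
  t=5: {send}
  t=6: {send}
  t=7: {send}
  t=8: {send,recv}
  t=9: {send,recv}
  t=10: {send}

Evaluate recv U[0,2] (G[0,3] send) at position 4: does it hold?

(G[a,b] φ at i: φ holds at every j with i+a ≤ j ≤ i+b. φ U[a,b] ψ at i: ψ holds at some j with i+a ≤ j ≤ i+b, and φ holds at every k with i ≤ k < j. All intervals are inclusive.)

Holds

Need some j in [4,6] with G[0,3] send, and recv at every k in [4,j-1].
  j=4: G[0,3] send — fails at 4.
  j=5: G[0,3] send holds; recv holds at every k in [4,4] → satisfied.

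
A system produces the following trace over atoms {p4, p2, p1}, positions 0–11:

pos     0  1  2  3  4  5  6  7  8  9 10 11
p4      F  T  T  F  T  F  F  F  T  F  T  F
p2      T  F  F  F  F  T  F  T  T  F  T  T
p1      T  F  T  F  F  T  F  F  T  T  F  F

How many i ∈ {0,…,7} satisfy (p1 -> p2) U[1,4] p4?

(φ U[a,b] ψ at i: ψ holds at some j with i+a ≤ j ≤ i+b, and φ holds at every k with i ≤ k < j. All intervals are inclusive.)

Evaluate at each i in [0,7]:
  i=0: ✓ (rhs at j=1; lhs holds on [0,0])
  i=1: ✓ (rhs at j=2; lhs holds on [1,1])
  i=2: ✗ (lhs fails at k=2 before rhs at j=4)
  i=3: ✓ (rhs at j=4; lhs holds on [3,3])
  i=4: ✓ (rhs at j=8; lhs holds on [4,7])
  i=5: ✓ (rhs at j=8; lhs holds on [5,7])
  i=6: ✓ (rhs at j=8; lhs holds on [6,7])
  i=7: ✓ (rhs at j=8; lhs holds on [7,7])
Positions where it holds: {0, 1, 3, 4, 5, 6, 7} → 7.

7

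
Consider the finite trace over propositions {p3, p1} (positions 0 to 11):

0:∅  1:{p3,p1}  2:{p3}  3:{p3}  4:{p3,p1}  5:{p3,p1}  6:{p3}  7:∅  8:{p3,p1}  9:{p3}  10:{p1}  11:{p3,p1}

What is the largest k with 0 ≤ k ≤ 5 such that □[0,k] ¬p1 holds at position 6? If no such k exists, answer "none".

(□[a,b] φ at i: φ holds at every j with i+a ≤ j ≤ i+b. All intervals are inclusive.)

¬p1 must hold from j=6 onward; find where it first fails.
  j=6: holds
  j=7: holds
  j=8: fails
Holds on [6,7], so largest k = 1.

1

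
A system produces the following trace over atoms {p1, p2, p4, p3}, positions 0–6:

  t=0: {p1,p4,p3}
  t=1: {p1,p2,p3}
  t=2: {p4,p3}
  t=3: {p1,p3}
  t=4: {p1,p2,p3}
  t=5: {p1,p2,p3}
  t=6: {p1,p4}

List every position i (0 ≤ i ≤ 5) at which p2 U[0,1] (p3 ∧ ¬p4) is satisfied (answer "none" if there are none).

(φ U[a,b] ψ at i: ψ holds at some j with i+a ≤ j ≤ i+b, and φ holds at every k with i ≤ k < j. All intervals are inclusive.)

Evaluate at each i in [0,5]:
  i=0: ✗ (lhs fails at k=0 before rhs at j=1)
  i=1: ✓ (rhs at j=1)
  i=2: ✗ (lhs fails at k=2 before rhs at j=3)
  i=3: ✓ (rhs at j=3)
  i=4: ✓ (rhs at j=4)
  i=5: ✓ (rhs at j=5)

1, 3, 4, 5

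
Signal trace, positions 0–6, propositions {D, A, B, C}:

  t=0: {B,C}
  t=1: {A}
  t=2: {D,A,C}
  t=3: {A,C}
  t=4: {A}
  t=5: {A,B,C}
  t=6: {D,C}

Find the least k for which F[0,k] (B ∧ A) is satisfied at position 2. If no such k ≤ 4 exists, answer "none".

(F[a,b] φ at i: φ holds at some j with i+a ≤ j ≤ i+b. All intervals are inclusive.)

3

Scan j = 2,3,… for (B ∧ A):
  j=2: fails
  j=3: fails
  j=4: fails
  j=5: holds
First hit at j=5, so smallest k = 5-2 = 3.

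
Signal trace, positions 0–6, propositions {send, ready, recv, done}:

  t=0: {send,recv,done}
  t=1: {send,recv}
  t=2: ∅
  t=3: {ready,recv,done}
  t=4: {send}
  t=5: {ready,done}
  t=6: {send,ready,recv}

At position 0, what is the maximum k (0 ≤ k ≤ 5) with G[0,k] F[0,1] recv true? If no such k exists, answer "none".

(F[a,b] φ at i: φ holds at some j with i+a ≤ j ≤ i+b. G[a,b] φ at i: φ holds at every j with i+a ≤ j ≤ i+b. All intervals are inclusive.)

3

F[0,1] recv must hold from j=0 onward; find where it first fails.
  j=0: holds
  j=1: holds
  j=2: holds
  j=3: holds
  j=4: fails
Holds on [0,3], so largest k = 3.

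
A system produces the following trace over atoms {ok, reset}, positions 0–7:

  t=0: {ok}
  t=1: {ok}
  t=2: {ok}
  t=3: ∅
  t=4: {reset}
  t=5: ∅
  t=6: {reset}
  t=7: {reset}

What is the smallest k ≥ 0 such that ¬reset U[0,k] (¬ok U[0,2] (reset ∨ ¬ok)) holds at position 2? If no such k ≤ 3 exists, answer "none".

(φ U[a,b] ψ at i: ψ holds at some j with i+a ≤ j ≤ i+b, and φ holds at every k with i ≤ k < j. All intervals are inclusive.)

Need earliest j ≥ 2 with (¬ok U[0,2] (reset ∨ ¬ok)), and ¬reset at every k in [2,j-1].
  j=2: rhs fails.
  j=3: rhs holds; lhs holds on [2,2]. k = 1.

1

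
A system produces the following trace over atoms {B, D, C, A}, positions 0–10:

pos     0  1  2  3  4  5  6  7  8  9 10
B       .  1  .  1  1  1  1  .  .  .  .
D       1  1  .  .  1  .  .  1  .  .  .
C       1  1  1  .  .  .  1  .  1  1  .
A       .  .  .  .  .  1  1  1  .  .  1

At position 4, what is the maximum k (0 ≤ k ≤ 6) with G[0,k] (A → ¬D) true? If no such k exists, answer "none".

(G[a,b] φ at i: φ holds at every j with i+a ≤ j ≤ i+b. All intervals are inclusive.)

(A → ¬D) must hold from j=4 onward; find where it first fails.
  j=4: holds
  j=5: holds
  j=6: holds
  j=7: fails
Holds on [4,6], so largest k = 2.

2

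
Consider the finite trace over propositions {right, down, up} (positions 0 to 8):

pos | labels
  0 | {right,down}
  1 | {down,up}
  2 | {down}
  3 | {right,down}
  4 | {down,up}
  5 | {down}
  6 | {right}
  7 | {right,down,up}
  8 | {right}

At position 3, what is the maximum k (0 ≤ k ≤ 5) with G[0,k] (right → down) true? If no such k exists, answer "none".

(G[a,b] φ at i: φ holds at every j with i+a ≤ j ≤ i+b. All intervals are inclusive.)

(right → down) must hold from j=3 onward; find where it first fails.
  j=3: holds
  j=4: holds
  j=5: holds
  j=6: fails
Holds on [3,5], so largest k = 2.

2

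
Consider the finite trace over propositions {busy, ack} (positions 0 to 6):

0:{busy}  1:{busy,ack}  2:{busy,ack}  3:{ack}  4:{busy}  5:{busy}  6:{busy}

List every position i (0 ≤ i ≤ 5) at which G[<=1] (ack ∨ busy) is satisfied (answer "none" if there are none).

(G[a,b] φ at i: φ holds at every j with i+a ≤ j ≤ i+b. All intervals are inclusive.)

Evaluate at each i in [0,5]:
  i=0: ✓ (all of [0,1])
  i=1: ✓ (all of [1,2])
  i=2: ✓ (all of [2,3])
  i=3: ✓ (all of [3,4])
  i=4: ✓ (all of [4,5])
  i=5: ✓ (all of [5,6])

0, 1, 2, 3, 4, 5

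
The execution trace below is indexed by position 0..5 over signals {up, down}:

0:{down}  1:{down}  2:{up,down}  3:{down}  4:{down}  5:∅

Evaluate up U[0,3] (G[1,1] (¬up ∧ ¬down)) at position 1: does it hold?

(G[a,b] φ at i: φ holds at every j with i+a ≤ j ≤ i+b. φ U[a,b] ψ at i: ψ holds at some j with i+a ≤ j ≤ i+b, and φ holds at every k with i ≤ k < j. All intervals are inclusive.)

Need some j in [1,4] with G[1,1] (¬up ∧ ¬down), and up at every k in [1,j-1].
  j=1: G[1,1] (¬up ∧ ¬down) — fails at 2.
  j=2: G[1,1] (¬up ∧ ¬down) — fails at 3.
  j=3: G[1,1] (¬up ∧ ¬down) — fails at 4.
  j=4: G[1,1] (¬up ∧ ¬down) holds, but up fails at k=1 → not this j.
No j in the window works → until fails.

Does not hold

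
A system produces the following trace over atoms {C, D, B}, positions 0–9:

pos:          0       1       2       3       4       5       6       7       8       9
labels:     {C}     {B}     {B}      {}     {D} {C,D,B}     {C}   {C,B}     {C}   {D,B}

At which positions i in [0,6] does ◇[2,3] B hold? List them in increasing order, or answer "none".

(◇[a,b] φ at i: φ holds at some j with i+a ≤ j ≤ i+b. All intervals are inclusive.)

0, 2, 3, 4, 5, 6

Evaluate at each i in [0,6]:
  i=0: ✓ (witness j=2)
  i=1: ✗ (none in [3,4])
  i=2: ✓ (witness j=5)
  i=3: ✓ (witness j=5)
  i=4: ✓ (witness j=7)
  i=5: ✓ (witness j=7)
  i=6: ✓ (witness j=9)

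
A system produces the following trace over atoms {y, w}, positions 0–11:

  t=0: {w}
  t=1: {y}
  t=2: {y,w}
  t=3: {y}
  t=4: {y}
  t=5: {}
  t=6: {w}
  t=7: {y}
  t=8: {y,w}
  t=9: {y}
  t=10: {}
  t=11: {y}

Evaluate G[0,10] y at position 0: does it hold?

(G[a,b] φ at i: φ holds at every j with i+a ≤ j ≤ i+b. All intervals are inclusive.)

No

Check y at every j in [0,10]:
  j=0: false
  j=1: true
  j=2: true
  j=3: true
  j=4: true
  j=5: false
  j=6: false
  j=7: true
  j=8: true
  j=9: true
  j=10: false
Fails at j=0 → formula fails.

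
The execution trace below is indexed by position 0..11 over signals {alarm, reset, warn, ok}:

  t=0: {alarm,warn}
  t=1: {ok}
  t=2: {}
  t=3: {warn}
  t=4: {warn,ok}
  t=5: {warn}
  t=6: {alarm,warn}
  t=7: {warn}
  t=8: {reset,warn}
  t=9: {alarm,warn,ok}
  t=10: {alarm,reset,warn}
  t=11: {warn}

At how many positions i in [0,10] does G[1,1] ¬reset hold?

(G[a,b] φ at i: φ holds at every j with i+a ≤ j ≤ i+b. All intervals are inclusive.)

9

Evaluate at each i in [0,10]:
  i=0: ✓ (all of [1,1])
  i=1: ✓ (all of [2,2])
  i=2: ✓ (all of [3,3])
  i=3: ✓ (all of [4,4])
  i=4: ✓ (all of [5,5])
  i=5: ✓ (all of [6,6])
  i=6: ✓ (all of [7,7])
  i=7: ✗ (fails at j=8)
  i=8: ✓ (all of [9,9])
  i=9: ✗ (fails at j=10)
  i=10: ✓ (all of [11,11])
Positions where it holds: {0, 1, 2, 3, 4, 5, 6, 8, 10} → 9.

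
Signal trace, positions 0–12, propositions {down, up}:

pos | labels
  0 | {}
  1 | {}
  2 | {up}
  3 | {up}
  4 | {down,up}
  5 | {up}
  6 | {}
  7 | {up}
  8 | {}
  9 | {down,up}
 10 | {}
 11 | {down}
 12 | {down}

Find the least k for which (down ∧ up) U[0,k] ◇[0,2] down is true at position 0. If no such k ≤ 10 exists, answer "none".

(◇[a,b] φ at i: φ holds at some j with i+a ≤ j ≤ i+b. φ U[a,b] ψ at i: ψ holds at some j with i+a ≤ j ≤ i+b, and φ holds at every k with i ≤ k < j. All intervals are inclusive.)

none

Need earliest j ≥ 0 with ◇[0,2] down, and (down ∧ up) at every k in [0,j-1].
  j=0: rhs fails.
  j=1: rhs fails.
  j=2: rhs holds but lhs fails at k=0.
  j=3: rhs holds but lhs fails at k=0.
  j=4: rhs holds but lhs fails at k=0.
  j=5: rhs fails.
  j=6: rhs fails.
  j=7: rhs holds but lhs fails at k=0.
  j=8: rhs holds but lhs fails at k=0.
  j=9: rhs holds but lhs fails at k=0.
  j=10: rhs holds but lhs fails at k=0.
No witness within the range → none.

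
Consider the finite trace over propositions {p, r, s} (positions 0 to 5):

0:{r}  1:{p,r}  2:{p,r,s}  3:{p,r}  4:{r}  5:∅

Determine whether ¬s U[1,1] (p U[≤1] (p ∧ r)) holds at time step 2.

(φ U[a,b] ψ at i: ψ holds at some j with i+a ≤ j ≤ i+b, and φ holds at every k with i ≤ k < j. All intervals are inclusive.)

Need some j in [3,3] with (p U[≤1] (p ∧ r)), and ¬s at every k in [2,j-1].
  j=3: (p U[≤1] (p ∧ r)) holds, but ¬s fails at k=2 → not this j.
No j in the window works → until fails.

No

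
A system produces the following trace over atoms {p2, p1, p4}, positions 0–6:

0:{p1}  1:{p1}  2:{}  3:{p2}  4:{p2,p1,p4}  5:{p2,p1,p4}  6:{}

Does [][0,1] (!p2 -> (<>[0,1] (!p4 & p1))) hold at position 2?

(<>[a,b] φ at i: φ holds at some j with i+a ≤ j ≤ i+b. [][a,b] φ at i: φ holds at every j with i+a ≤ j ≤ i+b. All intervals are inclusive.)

Does not hold

Check (!p2 -> (<>[0,1] (!p4 & p1))) at every j in [2,3]:
  j=2: antecedent true; consequent fails (none in [2,3]) → ✗
  j=3: antecedent false → ✓
Fails at j=2 → formula fails.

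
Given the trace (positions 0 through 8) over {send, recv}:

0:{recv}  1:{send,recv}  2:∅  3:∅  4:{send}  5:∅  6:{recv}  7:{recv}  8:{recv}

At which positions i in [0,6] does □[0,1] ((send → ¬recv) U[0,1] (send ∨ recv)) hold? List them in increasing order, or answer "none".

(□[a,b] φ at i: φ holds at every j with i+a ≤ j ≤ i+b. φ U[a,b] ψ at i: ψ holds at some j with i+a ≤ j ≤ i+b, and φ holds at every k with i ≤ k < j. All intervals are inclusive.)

0, 3, 4, 5, 6

Evaluate at each i in [0,6]:
  i=0: ✓ (all of [0,1])
  i=1: ✗ (fails at j=2)
  i=2: ✗ (fails at j=2)
  i=3: ✓ (all of [3,4])
  i=4: ✓ (all of [4,5])
  i=5: ✓ (all of [5,6])
  i=6: ✓ (all of [6,7])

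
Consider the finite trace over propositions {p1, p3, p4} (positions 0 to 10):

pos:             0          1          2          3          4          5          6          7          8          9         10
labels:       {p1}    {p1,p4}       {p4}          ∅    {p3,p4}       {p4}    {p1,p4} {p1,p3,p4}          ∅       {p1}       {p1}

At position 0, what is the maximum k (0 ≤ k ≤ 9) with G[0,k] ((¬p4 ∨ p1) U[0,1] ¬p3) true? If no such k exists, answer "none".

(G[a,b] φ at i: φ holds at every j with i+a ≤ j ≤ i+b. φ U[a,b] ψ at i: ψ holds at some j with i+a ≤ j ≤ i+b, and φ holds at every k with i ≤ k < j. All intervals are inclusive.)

3

((¬p4 ∨ p1) U[0,1] ¬p3) must hold from j=0 onward; find where it first fails.
  j=0: holds
  j=1: holds
  j=2: holds
  j=3: holds
  j=4: fails
Holds on [0,3], so largest k = 3.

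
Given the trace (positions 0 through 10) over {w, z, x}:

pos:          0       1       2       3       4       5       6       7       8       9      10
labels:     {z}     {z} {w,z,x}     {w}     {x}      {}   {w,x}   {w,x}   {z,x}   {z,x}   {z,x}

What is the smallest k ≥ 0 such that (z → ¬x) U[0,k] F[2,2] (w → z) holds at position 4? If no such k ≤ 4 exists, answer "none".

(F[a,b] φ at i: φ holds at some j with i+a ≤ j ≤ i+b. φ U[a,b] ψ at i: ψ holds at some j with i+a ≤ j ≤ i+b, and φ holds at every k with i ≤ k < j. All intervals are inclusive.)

Need earliest j ≥ 4 with F[2,2] (w → z), and (z → ¬x) at every k in [4,j-1].
  j=4: rhs fails.
  j=5: rhs fails.
  j=6: rhs holds; lhs holds on [4,5]. k = 2.

2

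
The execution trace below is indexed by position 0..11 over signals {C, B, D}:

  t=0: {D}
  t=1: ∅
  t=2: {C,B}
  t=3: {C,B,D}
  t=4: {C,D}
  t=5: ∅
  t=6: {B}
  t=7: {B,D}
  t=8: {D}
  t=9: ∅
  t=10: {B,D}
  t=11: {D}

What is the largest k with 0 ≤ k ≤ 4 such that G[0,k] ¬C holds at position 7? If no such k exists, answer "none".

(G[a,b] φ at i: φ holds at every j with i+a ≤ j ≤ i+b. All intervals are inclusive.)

4

¬C must hold from j=7 onward; find where it first fails.
  j=7: holds
  j=8: holds
  j=9: holds
  j=10: holds
  j=11: holds
Holds through j=11; largest k = 4.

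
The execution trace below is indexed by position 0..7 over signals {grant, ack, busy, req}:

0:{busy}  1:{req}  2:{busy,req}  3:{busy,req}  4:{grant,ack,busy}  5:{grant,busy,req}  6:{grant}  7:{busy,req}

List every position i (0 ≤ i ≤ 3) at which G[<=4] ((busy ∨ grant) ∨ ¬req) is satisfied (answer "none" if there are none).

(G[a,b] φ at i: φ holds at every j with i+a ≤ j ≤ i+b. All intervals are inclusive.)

Evaluate at each i in [0,3]:
  i=0: ✗ (fails at j=1)
  i=1: ✗ (fails at j=1)
  i=2: ✓ (all of [2,6])
  i=3: ✓ (all of [3,7])

2, 3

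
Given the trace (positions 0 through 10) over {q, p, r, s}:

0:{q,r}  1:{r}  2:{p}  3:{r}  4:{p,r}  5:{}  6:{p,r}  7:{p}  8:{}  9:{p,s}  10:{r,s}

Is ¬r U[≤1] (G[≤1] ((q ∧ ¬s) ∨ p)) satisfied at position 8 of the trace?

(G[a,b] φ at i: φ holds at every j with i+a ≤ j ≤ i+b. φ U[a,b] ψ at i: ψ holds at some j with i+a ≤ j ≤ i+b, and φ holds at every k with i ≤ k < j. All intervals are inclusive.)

False

Need some j in [8,9] with G[≤1] ((q ∧ ¬s) ∨ p), and ¬r at every k in [8,j-1].
  j=8: G[≤1] ((q ∧ ¬s) ∨ p) — fails at 8.
  j=9: G[≤1] ((q ∧ ¬s) ∨ p) — fails at 10.
No j in the window works → until fails.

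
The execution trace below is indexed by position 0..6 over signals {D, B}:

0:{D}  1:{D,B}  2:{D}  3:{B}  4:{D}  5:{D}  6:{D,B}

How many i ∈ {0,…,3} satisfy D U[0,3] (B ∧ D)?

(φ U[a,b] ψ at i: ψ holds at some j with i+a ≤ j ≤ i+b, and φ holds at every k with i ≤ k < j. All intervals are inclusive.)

2

Evaluate at each i in [0,3]:
  i=0: ✓ (rhs at j=1; lhs holds on [0,0])
  i=1: ✓ (rhs at j=1)
  i=2: ✗ (no rhs in [2,5])
  i=3: ✗ (lhs fails at k=3 before rhs at j=6)
Positions where it holds: {0, 1} → 2.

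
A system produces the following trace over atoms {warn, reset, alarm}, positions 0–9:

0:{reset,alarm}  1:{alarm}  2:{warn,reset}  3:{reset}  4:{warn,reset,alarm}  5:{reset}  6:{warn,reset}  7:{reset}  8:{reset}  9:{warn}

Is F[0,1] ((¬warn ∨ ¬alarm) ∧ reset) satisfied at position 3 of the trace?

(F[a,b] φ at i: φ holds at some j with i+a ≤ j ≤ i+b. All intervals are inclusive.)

Check ((¬warn ∨ ¬alarm) ∧ reset) at each j in [3,4]:
  j=3: true
  j=4: false
Found at j=3 → formula holds.

True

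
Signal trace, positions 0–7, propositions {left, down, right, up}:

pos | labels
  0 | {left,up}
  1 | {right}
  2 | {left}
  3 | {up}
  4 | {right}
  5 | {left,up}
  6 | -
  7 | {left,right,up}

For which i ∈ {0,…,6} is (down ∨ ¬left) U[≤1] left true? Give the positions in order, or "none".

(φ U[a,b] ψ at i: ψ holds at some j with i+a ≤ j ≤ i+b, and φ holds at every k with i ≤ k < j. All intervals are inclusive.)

0, 1, 2, 4, 5, 6

Evaluate at each i in [0,6]:
  i=0: ✓ (rhs at j=0)
  i=1: ✓ (rhs at j=2; lhs holds on [1,1])
  i=2: ✓ (rhs at j=2)
  i=3: ✗ (no rhs in [3,4])
  i=4: ✓ (rhs at j=5; lhs holds on [4,4])
  i=5: ✓ (rhs at j=5)
  i=6: ✓ (rhs at j=7; lhs holds on [6,6])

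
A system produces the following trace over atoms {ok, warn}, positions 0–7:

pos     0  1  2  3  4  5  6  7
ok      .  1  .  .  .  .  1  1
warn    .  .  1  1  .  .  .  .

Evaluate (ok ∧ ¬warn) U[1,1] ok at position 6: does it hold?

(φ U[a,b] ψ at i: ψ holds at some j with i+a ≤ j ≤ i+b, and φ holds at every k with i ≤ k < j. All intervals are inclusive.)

Yes

Need some j in [7,7] with ok, and (ok ∧ ¬warn) at every k in [6,j-1].
  j=7: ok holds; (ok ∧ ¬warn) holds at every k in [6,6] → satisfied.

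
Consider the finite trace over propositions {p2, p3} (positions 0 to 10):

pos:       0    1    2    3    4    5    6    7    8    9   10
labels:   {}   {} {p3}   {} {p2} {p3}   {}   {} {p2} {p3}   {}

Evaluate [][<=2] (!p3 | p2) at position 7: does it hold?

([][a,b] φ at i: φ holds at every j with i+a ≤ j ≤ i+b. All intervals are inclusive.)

No

Check (!p3 | p2) at every j in [7,9]:
  j=7: true
  j=8: true
  j=9: false
Fails at j=9 → formula fails.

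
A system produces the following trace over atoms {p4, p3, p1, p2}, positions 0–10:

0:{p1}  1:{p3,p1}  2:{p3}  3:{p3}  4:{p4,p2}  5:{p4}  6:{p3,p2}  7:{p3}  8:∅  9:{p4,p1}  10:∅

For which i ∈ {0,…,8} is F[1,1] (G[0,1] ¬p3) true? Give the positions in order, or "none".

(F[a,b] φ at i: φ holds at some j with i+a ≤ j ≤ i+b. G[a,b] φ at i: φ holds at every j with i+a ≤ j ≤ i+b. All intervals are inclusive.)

3, 7, 8

Evaluate at each i in [0,8]:
  i=0: ✗ (none in [1,1])
  i=1: ✗ (none in [2,2])
  i=2: ✗ (none in [3,3])
  i=3: ✓ (witness j=4)
  i=4: ✗ (none in [5,5])
  i=5: ✗ (none in [6,6])
  i=6: ✗ (none in [7,7])
  i=7: ✓ (witness j=8)
  i=8: ✓ (witness j=9)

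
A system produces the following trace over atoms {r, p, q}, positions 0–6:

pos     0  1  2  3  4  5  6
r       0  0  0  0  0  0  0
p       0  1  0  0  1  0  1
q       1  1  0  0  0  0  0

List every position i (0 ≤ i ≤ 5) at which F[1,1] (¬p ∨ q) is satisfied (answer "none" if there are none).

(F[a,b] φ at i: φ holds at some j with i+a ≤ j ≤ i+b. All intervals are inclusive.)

0, 1, 2, 4

Evaluate at each i in [0,5]:
  i=0: ✓ (witness j=1)
  i=1: ✓ (witness j=2)
  i=2: ✓ (witness j=3)
  i=3: ✗ (none in [4,4])
  i=4: ✓ (witness j=5)
  i=5: ✗ (none in [6,6])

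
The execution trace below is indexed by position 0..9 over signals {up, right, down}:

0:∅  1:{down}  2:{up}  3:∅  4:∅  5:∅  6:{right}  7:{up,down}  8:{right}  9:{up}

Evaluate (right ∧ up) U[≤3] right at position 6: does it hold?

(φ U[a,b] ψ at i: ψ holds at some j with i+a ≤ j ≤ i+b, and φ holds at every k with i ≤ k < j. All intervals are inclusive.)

True

Need some j in [6,9] with right, and (right ∧ up) at every k in [6,j-1].
  j=6: right holds; no prefix to check → satisfied.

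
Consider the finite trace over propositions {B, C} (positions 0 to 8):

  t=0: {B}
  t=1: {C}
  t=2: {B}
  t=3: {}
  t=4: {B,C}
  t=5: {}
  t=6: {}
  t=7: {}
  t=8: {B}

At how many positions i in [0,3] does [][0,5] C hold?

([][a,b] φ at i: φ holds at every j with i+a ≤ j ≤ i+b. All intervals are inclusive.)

Evaluate at each i in [0,3]:
  i=0: ✗ (fails at j=0)
  i=1: ✗ (fails at j=2)
  i=2: ✗ (fails at j=2)
  i=3: ✗ (fails at j=3)
Positions where it holds: {} → 0.

0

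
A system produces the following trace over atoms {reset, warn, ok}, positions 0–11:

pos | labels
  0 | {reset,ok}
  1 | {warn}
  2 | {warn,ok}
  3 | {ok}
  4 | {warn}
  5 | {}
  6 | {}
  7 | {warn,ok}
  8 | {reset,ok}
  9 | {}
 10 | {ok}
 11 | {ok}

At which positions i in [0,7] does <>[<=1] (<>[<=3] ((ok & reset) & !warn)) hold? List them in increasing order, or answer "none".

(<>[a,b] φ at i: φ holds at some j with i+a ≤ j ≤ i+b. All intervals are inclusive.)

0, 4, 5, 6, 7

Evaluate at each i in [0,7]:
  i=0: ✓ (witness j=0)
  i=1: ✗ (none in [1,2])
  i=2: ✗ (none in [2,3])
  i=3: ✗ (none in [3,4])
  i=4: ✓ (witness j=5)
  i=5: ✓ (witness j=5)
  i=6: ✓ (witness j=6)
  i=7: ✓ (witness j=7)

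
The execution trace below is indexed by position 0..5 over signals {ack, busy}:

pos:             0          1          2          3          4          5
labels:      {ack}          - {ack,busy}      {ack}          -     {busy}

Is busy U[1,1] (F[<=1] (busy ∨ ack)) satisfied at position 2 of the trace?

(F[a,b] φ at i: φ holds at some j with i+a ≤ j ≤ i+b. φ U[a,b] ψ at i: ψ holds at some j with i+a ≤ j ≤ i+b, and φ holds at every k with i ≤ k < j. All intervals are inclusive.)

Need some j in [3,3] with F[<=1] (busy ∨ ack), and busy at every k in [2,j-1].
  j=3: F[<=1] (busy ∨ ack) holds; busy holds at every k in [2,2] → satisfied.

True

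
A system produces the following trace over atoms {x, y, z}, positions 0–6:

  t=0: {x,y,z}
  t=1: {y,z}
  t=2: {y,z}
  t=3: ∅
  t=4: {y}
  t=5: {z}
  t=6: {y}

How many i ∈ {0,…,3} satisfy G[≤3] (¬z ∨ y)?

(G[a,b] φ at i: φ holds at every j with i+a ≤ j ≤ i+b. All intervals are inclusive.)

2

Evaluate at each i in [0,3]:
  i=0: ✓ (all of [0,3])
  i=1: ✓ (all of [1,4])
  i=2: ✗ (fails at j=5)
  i=3: ✗ (fails at j=5)
Positions where it holds: {0, 1} → 2.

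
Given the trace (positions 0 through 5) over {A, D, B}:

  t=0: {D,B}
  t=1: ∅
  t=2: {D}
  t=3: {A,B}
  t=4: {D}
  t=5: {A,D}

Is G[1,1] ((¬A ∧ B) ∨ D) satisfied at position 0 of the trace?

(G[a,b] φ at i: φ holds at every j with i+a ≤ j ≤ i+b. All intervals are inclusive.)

Check ((¬A ∧ B) ∨ D) at every j in [1,1]:
  j=1: false
Fails at j=1 → formula fails.

False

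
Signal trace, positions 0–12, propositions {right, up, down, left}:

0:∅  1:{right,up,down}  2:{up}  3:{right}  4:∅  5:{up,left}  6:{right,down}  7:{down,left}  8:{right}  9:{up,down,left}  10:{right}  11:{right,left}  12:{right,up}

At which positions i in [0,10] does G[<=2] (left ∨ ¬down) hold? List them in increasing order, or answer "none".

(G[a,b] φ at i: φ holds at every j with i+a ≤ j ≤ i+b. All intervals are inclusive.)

2, 3, 7, 8, 9, 10

Evaluate at each i in [0,10]:
  i=0: ✗ (fails at j=1)
  i=1: ✗ (fails at j=1)
  i=2: ✓ (all of [2,4])
  i=3: ✓ (all of [3,5])
  i=4: ✗ (fails at j=6)
  i=5: ✗ (fails at j=6)
  i=6: ✗ (fails at j=6)
  i=7: ✓ (all of [7,9])
  i=8: ✓ (all of [8,10])
  i=9: ✓ (all of [9,11])
  i=10: ✓ (all of [10,12])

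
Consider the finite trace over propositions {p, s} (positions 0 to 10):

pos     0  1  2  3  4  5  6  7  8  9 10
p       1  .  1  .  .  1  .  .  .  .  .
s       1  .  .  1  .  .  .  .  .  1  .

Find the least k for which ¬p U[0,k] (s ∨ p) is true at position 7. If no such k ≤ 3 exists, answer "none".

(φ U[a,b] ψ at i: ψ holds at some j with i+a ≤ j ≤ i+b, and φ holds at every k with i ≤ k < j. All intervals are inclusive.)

2

Need earliest j ≥ 7 with (s ∨ p), and ¬p at every k in [7,j-1].
  j=7: rhs fails.
  j=8: rhs fails.
  j=9: rhs holds; lhs holds on [7,8]. k = 2.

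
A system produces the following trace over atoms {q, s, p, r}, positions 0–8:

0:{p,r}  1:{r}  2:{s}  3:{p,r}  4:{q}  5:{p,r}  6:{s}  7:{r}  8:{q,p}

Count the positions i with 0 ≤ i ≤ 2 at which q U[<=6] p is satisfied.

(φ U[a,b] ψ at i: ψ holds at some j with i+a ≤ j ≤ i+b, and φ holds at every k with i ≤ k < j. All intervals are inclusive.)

1

Evaluate at each i in [0,2]:
  i=0: ✓ (rhs at j=0)
  i=1: ✗ (lhs fails at k=1 before rhs at j=3)
  i=2: ✗ (lhs fails at k=2 before rhs at j=3)
Positions where it holds: {0} → 1.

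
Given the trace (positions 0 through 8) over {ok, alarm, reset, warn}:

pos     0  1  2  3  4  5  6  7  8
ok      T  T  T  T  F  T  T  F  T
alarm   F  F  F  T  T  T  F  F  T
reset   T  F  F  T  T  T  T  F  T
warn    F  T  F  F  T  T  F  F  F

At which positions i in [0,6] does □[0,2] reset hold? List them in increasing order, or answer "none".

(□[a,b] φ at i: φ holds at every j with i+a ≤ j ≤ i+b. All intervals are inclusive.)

Evaluate at each i in [0,6]:
  i=0: ✗ (fails at j=1)
  i=1: ✗ (fails at j=1)
  i=2: ✗ (fails at j=2)
  i=3: ✓ (all of [3,5])
  i=4: ✓ (all of [4,6])
  i=5: ✗ (fails at j=7)
  i=6: ✗ (fails at j=7)

3, 4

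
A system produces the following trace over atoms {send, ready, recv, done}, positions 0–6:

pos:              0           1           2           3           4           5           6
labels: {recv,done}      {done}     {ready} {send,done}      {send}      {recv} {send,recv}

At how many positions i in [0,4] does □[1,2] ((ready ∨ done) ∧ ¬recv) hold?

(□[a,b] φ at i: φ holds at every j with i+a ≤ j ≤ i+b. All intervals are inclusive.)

Evaluate at each i in [0,4]:
  i=0: ✓ (all of [1,2])
  i=1: ✓ (all of [2,3])
  i=2: ✗ (fails at j=4)
  i=3: ✗ (fails at j=4)
  i=4: ✗ (fails at j=5)
Positions where it holds: {0, 1} → 2.

2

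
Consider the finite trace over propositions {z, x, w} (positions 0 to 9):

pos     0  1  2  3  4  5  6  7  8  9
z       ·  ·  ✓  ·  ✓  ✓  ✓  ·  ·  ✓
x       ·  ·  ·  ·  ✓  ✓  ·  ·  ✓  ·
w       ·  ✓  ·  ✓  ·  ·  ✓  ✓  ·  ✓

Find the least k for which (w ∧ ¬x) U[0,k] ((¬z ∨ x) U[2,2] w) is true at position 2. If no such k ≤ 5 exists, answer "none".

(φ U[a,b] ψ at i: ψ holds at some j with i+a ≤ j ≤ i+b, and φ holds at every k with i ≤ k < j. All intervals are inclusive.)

Need earliest j ≥ 2 with ((¬z ∨ x) U[2,2] w), and (w ∧ ¬x) at every k in [2,j-1].
  j=2: rhs fails.
  j=3: rhs fails.
  j=4: rhs holds but lhs fails at k=2.
  j=5: rhs fails.
  j=6: rhs fails.
  j=7: rhs holds but lhs fails at k=2.
No witness within the range → none.

none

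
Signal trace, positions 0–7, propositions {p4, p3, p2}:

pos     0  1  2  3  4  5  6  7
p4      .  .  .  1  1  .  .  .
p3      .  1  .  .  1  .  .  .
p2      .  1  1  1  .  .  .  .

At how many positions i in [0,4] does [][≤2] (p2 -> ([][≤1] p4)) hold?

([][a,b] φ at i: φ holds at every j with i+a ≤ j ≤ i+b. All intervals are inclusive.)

2

Evaluate at each i in [0,4]:
  i=0: ✗ (fails at j=1)
  i=1: ✗ (fails at j=1)
  i=2: ✗ (fails at j=2)
  i=3: ✓ (all of [3,5])
  i=4: ✓ (all of [4,6])
Positions where it holds: {3, 4} → 2.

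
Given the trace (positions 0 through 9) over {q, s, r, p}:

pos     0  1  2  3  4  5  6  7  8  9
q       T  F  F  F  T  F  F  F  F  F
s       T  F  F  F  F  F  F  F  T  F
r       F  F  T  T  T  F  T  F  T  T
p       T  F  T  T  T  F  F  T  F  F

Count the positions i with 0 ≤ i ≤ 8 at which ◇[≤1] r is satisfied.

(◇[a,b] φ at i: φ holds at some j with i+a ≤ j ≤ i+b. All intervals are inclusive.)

8

Evaluate at each i in [0,8]:
  i=0: ✗ (none in [0,1])
  i=1: ✓ (witness j=2)
  i=2: ✓ (witness j=2)
  i=3: ✓ (witness j=3)
  i=4: ✓ (witness j=4)
  i=5: ✓ (witness j=6)
  i=6: ✓ (witness j=6)
  i=7: ✓ (witness j=8)
  i=8: ✓ (witness j=8)
Positions where it holds: {1, 2, 3, 4, 5, 6, 7, 8} → 8.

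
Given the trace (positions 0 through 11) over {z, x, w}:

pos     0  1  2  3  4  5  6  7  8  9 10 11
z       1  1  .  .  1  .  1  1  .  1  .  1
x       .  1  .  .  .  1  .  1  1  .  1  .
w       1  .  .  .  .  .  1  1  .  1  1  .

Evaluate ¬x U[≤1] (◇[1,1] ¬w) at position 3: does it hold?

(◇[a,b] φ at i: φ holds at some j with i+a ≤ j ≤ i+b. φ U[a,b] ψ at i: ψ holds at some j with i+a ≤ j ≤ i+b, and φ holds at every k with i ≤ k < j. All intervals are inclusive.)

Need some j in [3,4] with ◇[1,1] ¬w, and ¬x at every k in [3,j-1].
  j=3: ◇[1,1] ¬w holds; no prefix to check → satisfied.

True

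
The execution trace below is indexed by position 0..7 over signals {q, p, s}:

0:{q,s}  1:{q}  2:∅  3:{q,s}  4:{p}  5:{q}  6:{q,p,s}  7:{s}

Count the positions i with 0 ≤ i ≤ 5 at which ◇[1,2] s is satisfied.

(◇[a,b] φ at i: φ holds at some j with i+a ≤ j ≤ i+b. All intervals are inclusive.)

Evaluate at each i in [0,5]:
  i=0: ✗ (none in [1,2])
  i=1: ✓ (witness j=3)
  i=2: ✓ (witness j=3)
  i=3: ✗ (none in [4,5])
  i=4: ✓ (witness j=6)
  i=5: ✓ (witness j=6)
Positions where it holds: {1, 2, 4, 5} → 4.

4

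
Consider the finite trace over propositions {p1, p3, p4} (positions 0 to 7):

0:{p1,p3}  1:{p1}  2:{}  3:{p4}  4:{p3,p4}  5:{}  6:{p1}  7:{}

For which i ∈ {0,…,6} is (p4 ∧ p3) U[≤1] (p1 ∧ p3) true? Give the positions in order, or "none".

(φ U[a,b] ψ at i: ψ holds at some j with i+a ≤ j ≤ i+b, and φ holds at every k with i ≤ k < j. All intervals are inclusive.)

Evaluate at each i in [0,6]:
  i=0: ✓ (rhs at j=0)
  i=1: ✗ (no rhs in [1,2])
  i=2: ✗ (no rhs in [2,3])
  i=3: ✗ (no rhs in [3,4])
  i=4: ✗ (no rhs in [4,5])
  i=5: ✗ (no rhs in [5,6])
  i=6: ✗ (no rhs in [6,7])

0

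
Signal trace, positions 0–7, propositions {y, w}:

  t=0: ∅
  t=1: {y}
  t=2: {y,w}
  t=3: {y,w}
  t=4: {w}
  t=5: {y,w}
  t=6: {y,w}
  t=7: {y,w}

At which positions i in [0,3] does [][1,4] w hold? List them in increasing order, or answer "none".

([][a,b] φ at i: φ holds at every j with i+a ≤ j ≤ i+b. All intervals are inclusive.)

Evaluate at each i in [0,3]:
  i=0: ✗ (fails at j=1)
  i=1: ✓ (all of [2,5])
  i=2: ✓ (all of [3,6])
  i=3: ✓ (all of [4,7])

1, 2, 3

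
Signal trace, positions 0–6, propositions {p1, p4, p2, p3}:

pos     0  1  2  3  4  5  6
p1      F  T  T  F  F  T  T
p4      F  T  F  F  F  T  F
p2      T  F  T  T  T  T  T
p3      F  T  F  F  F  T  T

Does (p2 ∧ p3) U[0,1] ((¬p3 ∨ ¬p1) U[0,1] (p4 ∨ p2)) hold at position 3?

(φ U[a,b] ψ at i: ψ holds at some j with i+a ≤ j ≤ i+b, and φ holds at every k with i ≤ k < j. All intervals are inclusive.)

True

Need some j in [3,4] with ((¬p3 ∨ ¬p1) U[0,1] (p4 ∨ p2)), and (p2 ∧ p3) at every k in [3,j-1].
  j=3: ((¬p3 ∨ ¬p1) U[0,1] (p4 ∨ p2)) holds; no prefix to check → satisfied.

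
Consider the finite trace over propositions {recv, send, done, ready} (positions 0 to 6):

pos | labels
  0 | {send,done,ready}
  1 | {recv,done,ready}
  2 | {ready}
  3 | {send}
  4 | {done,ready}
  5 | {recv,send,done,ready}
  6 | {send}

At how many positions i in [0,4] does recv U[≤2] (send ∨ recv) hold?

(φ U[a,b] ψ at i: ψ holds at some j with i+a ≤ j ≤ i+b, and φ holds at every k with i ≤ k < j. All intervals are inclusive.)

Evaluate at each i in [0,4]:
  i=0: ✓ (rhs at j=0)
  i=1: ✓ (rhs at j=1)
  i=2: ✗ (lhs fails at k=2 before rhs at j=3)
  i=3: ✓ (rhs at j=3)
  i=4: ✗ (lhs fails at k=4 before rhs at j=5)
Positions where it holds: {0, 1, 3} → 3.

3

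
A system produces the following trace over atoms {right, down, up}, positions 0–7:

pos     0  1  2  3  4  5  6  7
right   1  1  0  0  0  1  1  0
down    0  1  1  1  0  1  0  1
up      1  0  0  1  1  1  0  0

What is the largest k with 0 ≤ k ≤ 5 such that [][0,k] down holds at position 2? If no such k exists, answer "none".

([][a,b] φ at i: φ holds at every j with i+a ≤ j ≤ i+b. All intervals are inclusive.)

down must hold from j=2 onward; find where it first fails.
  j=2: holds
  j=3: holds
  j=4: fails
Holds on [2,3], so largest k = 1.

1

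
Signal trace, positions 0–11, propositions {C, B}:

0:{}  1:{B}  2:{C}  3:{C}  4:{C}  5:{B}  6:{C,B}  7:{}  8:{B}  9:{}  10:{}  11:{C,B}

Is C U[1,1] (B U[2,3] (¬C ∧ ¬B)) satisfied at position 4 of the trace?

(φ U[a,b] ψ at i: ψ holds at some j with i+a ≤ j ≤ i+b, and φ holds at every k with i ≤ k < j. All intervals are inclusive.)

Holds

Need some j in [5,5] with (B U[2,3] (¬C ∧ ¬B)), and C at every k in [4,j-1].
  j=5: (B U[2,3] (¬C ∧ ¬B)) holds; C holds at every k in [4,4] → satisfied.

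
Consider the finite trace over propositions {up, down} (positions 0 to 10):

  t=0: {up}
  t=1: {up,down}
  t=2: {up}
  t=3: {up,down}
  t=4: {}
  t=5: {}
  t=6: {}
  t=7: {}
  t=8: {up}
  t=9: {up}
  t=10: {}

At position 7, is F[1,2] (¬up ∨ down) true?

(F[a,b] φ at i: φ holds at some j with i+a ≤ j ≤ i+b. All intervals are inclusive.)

Check (¬up ∨ down) at each j in [8,9]:
  j=8: false
  j=9: false
No position in the window satisfies it → formula fails.

Does not hold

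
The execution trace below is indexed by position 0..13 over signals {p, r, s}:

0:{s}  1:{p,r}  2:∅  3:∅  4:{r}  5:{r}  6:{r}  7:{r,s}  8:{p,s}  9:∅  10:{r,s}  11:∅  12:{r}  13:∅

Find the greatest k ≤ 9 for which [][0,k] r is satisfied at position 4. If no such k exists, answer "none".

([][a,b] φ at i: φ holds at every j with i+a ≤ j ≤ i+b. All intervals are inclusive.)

3

r must hold from j=4 onward; find where it first fails.
  j=4: holds
  j=5: holds
  j=6: holds
  j=7: holds
  j=8: fails
Holds on [4,7], so largest k = 3.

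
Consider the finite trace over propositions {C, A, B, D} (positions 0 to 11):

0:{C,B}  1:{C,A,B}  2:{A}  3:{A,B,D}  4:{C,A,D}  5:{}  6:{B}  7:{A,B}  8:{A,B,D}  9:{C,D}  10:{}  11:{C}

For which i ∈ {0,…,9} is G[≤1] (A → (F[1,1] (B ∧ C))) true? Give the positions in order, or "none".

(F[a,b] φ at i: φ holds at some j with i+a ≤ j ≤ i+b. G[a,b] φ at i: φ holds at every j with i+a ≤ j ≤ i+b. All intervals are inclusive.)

5, 9

Evaluate at each i in [0,9]:
  i=0: ✗ (fails at j=1)
  i=1: ✗ (fails at j=1)
  i=2: ✗ (fails at j=2)
  i=3: ✗ (fails at j=3)
  i=4: ✗ (fails at j=4)
  i=5: ✓ (all of [5,6])
  i=6: ✗ (fails at j=7)
  i=7: ✗ (fails at j=7)
  i=8: ✗ (fails at j=8)
  i=9: ✓ (all of [9,10])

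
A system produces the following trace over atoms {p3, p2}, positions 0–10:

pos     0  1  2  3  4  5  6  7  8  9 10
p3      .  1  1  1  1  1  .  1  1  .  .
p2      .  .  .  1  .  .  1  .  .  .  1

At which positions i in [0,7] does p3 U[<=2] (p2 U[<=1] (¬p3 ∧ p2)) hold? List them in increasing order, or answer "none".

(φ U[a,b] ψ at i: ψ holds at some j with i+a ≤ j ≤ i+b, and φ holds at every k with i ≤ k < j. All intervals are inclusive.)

4, 5, 6

Evaluate at each i in [0,7]:
  i=0: ✗ (no rhs in [0,2])
  i=1: ✗ (no rhs in [1,3])
  i=2: ✗ (no rhs in [2,4])
  i=3: ✗ (no rhs in [3,5])
  i=4: ✓ (rhs at j=6; lhs holds on [4,5])
  i=5: ✓ (rhs at j=6; lhs holds on [5,5])
  i=6: ✓ (rhs at j=6)
  i=7: ✗ (no rhs in [7,9])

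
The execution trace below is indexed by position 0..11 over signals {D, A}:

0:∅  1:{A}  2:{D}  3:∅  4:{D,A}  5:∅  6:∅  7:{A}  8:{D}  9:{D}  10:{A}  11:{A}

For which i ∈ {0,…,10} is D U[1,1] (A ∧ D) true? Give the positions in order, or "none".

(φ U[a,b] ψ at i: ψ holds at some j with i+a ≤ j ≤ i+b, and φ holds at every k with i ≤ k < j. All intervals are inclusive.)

Evaluate at each i in [0,10]:
  i=0: ✗ (no rhs in [1,1])
  i=1: ✗ (no rhs in [2,2])
  i=2: ✗ (no rhs in [3,3])
  i=3: ✗ (lhs fails at k=3 before rhs at j=4)
  i=4: ✗ (no rhs in [5,5])
  i=5: ✗ (no rhs in [6,6])
  i=6: ✗ (no rhs in [7,7])
  i=7: ✗ (no rhs in [8,8])
  i=8: ✗ (no rhs in [9,9])
  i=9: ✗ (no rhs in [10,10])
  i=10: ✗ (no rhs in [11,11])

none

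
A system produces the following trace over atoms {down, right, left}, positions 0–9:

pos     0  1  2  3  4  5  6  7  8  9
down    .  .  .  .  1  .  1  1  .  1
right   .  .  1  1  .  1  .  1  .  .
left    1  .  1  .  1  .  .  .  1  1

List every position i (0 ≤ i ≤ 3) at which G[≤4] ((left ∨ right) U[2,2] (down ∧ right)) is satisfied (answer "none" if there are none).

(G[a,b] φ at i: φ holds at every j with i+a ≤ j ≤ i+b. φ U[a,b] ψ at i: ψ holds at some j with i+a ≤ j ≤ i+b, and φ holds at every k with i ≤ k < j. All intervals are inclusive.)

Evaluate at each i in [0,3]:
  i=0: ✗ (fails at j=0)
  i=1: ✗ (fails at j=1)
  i=2: ✗ (fails at j=2)
  i=3: ✗ (fails at j=3)

none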